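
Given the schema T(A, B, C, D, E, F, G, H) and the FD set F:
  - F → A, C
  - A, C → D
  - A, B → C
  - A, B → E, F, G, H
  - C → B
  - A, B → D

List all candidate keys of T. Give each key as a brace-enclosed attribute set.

{F}⁺ = {A, B, C, D, E, F, G, H} — all of the relation — so {F} is a candidate key.
{A, B}⁺ = {A, B, C, D, E, F, G, H} — all of the relation — so {A, B} is a candidate key.
{A, C}⁺ = {A, B, C, D, E, F, G, H} — all of the relation — so {A, C} is a candidate key.
No proper subset of any of these is a key, and no other minimal superkey exists.

{A, B}, {A, C}, {F}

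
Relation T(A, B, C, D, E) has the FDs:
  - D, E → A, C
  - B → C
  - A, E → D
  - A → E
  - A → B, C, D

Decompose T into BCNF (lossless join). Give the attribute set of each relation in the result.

Candidate keys of the original relation: {A}, {D, E}.
{A, B, C, D, E}: {B} determines {B, C} here but is not a superkey — split on B → C, giving {B, C} and {A, B, D, E}.
{B, C} is in BCNF.
{A, B, D, E} is in BCNF.

{A, B, D, E}; {B, C}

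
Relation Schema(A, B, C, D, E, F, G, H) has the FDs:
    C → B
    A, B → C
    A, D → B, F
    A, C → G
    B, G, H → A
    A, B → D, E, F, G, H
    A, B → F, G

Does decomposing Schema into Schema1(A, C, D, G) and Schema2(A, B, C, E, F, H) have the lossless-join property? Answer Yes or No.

Yes

The shared attributes are {A, C} and {A, C}⁺ = {A, B, C, D, E, F, G, H}.
Since Schema1 ⊆ {A, B, C, D, E, F, G, H}, the intersection is a superkey of Schema1; the decomposition is lossless.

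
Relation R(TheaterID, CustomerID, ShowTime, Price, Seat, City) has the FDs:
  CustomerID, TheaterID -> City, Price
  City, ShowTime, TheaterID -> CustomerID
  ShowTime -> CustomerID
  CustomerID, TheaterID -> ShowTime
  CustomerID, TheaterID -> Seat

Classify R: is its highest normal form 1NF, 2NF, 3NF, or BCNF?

3NF

Candidate keys: {CustomerID, TheaterID}, {ShowTime, TheaterID}. Prime attributes: {CustomerID, ShowTime, TheaterID}.
ShowTime -> CustomerID breaks BCNF: {ShowTime}⁺ = {CustomerID, ShowTime}, so {ShowTime} is not a superkey.
Since {CustomerID} ⊆ prime attributes and every other non-superkey FD also has a prime right side, the schema is in 3NF.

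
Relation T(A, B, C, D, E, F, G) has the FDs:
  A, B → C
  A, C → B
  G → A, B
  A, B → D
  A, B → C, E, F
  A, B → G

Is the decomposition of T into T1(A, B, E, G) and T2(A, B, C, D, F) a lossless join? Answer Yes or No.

Common attributes: {A, B}; their closure is {A, B, C, D, E, F, G}.
T1 is contained in that closure, so T1 ∩ T2 → T1 holds and the join is lossless.

Yes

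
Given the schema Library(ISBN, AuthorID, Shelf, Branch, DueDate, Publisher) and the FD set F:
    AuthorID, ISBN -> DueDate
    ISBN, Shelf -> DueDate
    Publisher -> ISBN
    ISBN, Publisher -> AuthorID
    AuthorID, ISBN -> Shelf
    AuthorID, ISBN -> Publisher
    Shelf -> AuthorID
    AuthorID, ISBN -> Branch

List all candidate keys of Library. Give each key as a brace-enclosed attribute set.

Closure of {Publisher} is {AuthorID, Branch, DueDate, ISBN, Publisher, Shelf}, the whole schema; {Publisher} is a candidate key.
Closure of {AuthorID, ISBN} is {AuthorID, Branch, DueDate, ISBN, Publisher, Shelf}, the whole schema; {AuthorID, ISBN} is a candidate key.
Closure of {ISBN, Shelf} is {AuthorID, Branch, DueDate, ISBN, Publisher, Shelf}, the whole schema; {ISBN, Shelf} is a candidate key.
Any other superkey properly contains one of these, so there are no further candidate keys.

{AuthorID, ISBN}, {ISBN, Shelf}, {Publisher}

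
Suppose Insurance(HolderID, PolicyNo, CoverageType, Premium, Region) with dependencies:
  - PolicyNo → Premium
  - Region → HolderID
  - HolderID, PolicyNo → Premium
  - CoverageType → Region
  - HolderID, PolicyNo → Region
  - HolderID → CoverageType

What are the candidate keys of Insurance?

{CoverageType, PolicyNo}, {HolderID, PolicyNo}, {PolicyNo, Region}

No FD produces {PolicyNo}, so it must be in every candidate key.
{CoverageType, PolicyNo}⁺ = {CoverageType, HolderID, PolicyNo, Premium, Region} — all of the relation — so {CoverageType, PolicyNo} is a candidate key.
{HolderID, PolicyNo}⁺ = {CoverageType, HolderID, PolicyNo, Premium, Region} — all of the relation — so {HolderID, PolicyNo} is a candidate key.
{PolicyNo, Region}⁺ = {CoverageType, HolderID, PolicyNo, Premium, Region} — all of the relation — so {PolicyNo, Region} is a candidate key.
Any other superkey properly contains one of these, so there are no further candidate keys.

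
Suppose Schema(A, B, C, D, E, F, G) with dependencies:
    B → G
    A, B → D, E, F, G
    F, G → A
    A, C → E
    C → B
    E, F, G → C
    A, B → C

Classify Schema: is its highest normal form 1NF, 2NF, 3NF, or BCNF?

Candidate keys: {A, B}, {A, C}, {B, F}, {C, F}, {E, F, G}. Prime attributes: {A, B, C, E, F, G}.
B → G: {B}⁺ = {B, G}, which is not all of the attributes, so the left side is not a superkey — BCNF is violated.
Its right-hand attributes {G} are all prime, as are those of every other non-superkey FD — the relation is in 3NF.

3NF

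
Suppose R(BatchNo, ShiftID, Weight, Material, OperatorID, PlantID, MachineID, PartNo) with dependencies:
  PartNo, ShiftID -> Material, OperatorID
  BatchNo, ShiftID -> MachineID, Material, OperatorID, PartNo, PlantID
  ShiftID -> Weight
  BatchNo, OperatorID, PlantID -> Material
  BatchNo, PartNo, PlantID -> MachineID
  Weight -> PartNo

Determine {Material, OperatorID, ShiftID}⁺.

{Material, OperatorID, PartNo, ShiftID, Weight}

Start with {Material, OperatorID, ShiftID}.
ShiftID -> Weight applies; add {Weight} → now {Material, OperatorID, ShiftID, Weight}.
Weight -> PartNo applies; add {PartNo} → now {Material, OperatorID, PartNo, ShiftID, Weight}.
No further FD applies.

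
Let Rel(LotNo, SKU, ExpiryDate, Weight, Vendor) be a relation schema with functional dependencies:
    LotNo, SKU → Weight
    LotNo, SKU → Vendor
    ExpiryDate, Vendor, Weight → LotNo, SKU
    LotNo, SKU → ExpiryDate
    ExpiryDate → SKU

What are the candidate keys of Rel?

{ExpiryDate, LotNo} is a candidate key since {ExpiryDate, LotNo}⁺ = {ExpiryDate, LotNo, SKU, Vendor, Weight} covers every attribute.
{LotNo, SKU} is a candidate key since {LotNo, SKU}⁺ = {ExpiryDate, LotNo, SKU, Vendor, Weight} covers every attribute.
{ExpiryDate, Vendor, Weight} is a candidate key since {ExpiryDate, Vendor, Weight}⁺ = {ExpiryDate, LotNo, SKU, Vendor, Weight} covers every attribute.
No proper subset of any of these is a key, and no other minimal superkey exists.

{ExpiryDate, LotNo}, {ExpiryDate, Vendor, Weight}, {LotNo, SKU}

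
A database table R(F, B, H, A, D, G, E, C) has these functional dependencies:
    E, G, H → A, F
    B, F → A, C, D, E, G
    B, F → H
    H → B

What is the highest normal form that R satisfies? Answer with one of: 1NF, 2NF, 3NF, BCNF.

3NF

Candidate keys: {B, F}, {E, G, H}, {F, H}. Prime attributes: {B, E, F, G, H}.
For H → B we have {H}⁺ = {B, H}; {H} is not a superkey, so BCNF fails.
Since {B} ⊆ prime attributes and every other non-superkey FD also has a prime right side, the schema is in 3NF.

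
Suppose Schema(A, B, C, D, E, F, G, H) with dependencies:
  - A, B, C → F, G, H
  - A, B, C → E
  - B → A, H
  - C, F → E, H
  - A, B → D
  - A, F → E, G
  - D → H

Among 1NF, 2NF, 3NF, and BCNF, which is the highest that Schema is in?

1NF

Candidate key: {B, C}. Prime attributes: {B, C}.
B → A, H breaks BCNF: {B}⁺ = {A, B, D, H}, so {B} is not a superkey.
B → A, H has non-prime {A, H} on the right and a non-superkey on the left, so 3NF fails.
{B} is a proper subset of the key {B, C}, and {B}⁺ contains the non-prime attributes {A, D, H} — a partial dependency, so 2NF is violated.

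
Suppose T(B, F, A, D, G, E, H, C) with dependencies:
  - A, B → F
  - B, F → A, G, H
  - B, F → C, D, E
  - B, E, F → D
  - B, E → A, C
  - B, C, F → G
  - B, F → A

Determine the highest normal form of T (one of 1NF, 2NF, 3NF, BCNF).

Candidate keys: {A, B}, {B, E}, {B, F}. Prime attributes: {A, B, E, F}.
The left-hand side of every FD is a superkey, so BCNF is satisfied.

BCNF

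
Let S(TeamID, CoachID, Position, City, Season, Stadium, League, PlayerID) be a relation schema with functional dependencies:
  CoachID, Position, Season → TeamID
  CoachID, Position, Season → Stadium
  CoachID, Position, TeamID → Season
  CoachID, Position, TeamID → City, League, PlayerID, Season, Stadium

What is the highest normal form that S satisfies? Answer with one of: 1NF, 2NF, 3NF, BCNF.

BCNF

Candidate keys: {CoachID, Position, Season}, {CoachID, Position, TeamID}. Prime attributes: {CoachID, Position, Season, TeamID}.
The left-hand side of every FD is a superkey, so BCNF is satisfied.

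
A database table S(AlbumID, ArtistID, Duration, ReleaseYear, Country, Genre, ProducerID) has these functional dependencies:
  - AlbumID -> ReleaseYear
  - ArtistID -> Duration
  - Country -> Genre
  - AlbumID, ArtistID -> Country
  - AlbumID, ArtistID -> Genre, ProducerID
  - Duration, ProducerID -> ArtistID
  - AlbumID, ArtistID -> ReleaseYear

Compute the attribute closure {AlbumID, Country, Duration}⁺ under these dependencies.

Start with {AlbumID, Country, Duration}.
AlbumID -> ReleaseYear applies; add {ReleaseYear} → now {AlbumID, Country, Duration, ReleaseYear}.
Country -> Genre applies; add {Genre} → now {AlbumID, Country, Duration, Genre, ReleaseYear}.
No further FD applies.

{AlbumID, Country, Duration, Genre, ReleaseYear}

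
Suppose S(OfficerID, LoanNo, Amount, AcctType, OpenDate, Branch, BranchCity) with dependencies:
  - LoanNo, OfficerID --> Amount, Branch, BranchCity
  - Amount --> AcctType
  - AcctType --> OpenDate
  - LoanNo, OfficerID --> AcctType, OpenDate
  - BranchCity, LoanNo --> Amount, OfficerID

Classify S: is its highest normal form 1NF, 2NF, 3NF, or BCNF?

Candidate keys: {BranchCity, LoanNo}, {LoanNo, OfficerID}. Prime attributes: {BranchCity, LoanNo, OfficerID}.
Amount --> AcctType: {Amount}⁺ = {AcctType, Amount, OpenDate}, which is not all of the attributes, so the left side is not a superkey — BCNF is violated.
Amount --> AcctType has non-prime {AcctType} on the right and a non-superkey on the left, so 3NF fails.
Checking every proper subset of each key, none determines a non-prime attribute — 2NF is satisfied.

2NF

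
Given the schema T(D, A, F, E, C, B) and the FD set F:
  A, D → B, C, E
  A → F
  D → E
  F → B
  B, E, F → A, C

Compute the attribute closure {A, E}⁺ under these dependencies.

{A, B, C, E, F}

Start with {A, E}.
A → F applies; add {F} → now {A, E, F}.
F → B applies; add {B} → now {A, B, E, F}.
B, E, F → A, C applies; add {C} → now {A, B, C, E, F}.
No further FD applies.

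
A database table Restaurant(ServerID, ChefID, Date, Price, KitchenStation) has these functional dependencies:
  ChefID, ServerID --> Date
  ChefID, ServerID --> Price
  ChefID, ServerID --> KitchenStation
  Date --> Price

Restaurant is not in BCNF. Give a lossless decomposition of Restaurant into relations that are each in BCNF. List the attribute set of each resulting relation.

Candidate key of the original relation: {ChefID, ServerID}.
Within {ChefID, Date, KitchenStation, Price, ServerID}: {Date}⁺ ∩ {ChefID, Date, KitchenStation, Price, ServerID} = {Date, Price}, not the whole set, so Date --> Price violates BCNF; decompose into {Date, Price} and {ChefID, Date, KitchenStation, ServerID}.
{Date, Price} is in BCNF.
{ChefID, Date, KitchenStation, ServerID} is in BCNF.

{ChefID, Date, KitchenStation, ServerID}; {Date, Price}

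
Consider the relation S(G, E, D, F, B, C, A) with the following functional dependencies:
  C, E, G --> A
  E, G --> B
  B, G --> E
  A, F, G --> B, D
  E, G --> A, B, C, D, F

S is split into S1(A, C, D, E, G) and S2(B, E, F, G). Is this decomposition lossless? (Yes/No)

The shared attributes are {E, G} and {E, G}⁺ = {A, B, C, D, E, F, G}.
This includes all of S1, so the common attributes are a superkey of S1 — the join is lossless.

Yes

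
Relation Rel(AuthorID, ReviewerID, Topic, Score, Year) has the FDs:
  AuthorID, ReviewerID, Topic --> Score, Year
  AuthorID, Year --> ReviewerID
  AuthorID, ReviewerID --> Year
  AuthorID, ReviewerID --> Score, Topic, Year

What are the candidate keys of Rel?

{AuthorID, ReviewerID}, {AuthorID, Year}

Attributes never on any right-hand side: {AuthorID} — every candidate key must contain it.
{AuthorID, ReviewerID} is a candidate key since {AuthorID, ReviewerID}⁺ = {AuthorID, ReviewerID, Score, Topic, Year} covers every attribute.
{AuthorID, Year} is a candidate key since {AuthorID, Year}⁺ = {AuthorID, ReviewerID, Score, Topic, Year} covers every attribute.
Any other superkey properly contains one of these, so there are no further candidate keys.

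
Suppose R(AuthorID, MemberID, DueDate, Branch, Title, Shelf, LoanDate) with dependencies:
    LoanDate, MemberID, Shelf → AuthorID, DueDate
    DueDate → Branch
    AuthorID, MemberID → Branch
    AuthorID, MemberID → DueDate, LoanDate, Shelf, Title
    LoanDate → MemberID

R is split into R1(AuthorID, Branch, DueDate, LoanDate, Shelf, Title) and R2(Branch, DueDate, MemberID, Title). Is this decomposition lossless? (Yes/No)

R1 ∩ R2 = {Branch, DueDate, Title}; its closure under F is {Branch, DueDate, Title}.
R1 ⊄ {Branch, DueDate, Title} and R2 ⊄ {Branch, DueDate, Title}, so the split is lossy.

No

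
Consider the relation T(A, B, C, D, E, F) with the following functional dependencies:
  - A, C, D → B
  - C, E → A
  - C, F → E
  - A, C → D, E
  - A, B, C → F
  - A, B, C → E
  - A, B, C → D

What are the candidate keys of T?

{A, C}, {C, E}, {C, F}

{C} never appears on the right of any FD, so every key must include it.
Closure of {A, C} is {A, B, C, D, E, F}, the whole schema; {A, C} is a candidate key.
Closure of {C, E} is {A, B, C, D, E, F}, the whole schema; {C, E} is a candidate key.
Closure of {C, F} is {A, B, C, D, E, F}, the whole schema; {C, F} is a candidate key.
These are minimal and exhaustive — every other superkey contains one of them.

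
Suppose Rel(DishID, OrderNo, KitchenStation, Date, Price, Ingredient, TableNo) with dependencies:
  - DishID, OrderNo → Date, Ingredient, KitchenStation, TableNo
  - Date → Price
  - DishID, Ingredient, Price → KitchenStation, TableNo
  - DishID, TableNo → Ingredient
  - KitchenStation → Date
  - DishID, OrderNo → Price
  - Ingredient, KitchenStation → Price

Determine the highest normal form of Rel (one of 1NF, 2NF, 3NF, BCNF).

2NF

Candidate key: {DishID, OrderNo}. Prime attributes: {DishID, OrderNo}.
Date → Price breaks BCNF: {Date}⁺ = {Date, Price}, so {Date} is not a superkey.
Date → Price has non-prime {Price} on the right and a non-superkey on the left, so 3NF fails.
No non-prime attribute depends on a proper subset of any candidate key, so 2NF holds.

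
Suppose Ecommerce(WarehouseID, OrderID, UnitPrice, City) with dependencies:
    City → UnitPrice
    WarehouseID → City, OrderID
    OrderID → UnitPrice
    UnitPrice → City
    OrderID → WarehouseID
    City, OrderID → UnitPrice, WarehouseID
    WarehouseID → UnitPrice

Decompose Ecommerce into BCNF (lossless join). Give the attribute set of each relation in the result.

{City, OrderID, WarehouseID}; {City, UnitPrice}

Candidate keys of the original relation: {OrderID}, {WarehouseID}.
{City, OrderID, UnitPrice, WarehouseID}: {City} determines {City, UnitPrice} here but is not a superkey — split on City → UnitPrice, giving {City, UnitPrice} and {City, OrderID, WarehouseID}.
{City, UnitPrice}: every determinant is a superkey — BCNF.
{City, OrderID, WarehouseID}: every determinant is a superkey — BCNF.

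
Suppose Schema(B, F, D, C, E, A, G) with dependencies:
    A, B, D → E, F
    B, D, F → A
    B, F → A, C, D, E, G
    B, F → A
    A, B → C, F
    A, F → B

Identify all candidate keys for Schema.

{A, B}, {A, F}, {B, F}

Closure of {A, B} is {A, B, C, D, E, F, G}, the whole schema; {A, B} is a candidate key.
Closure of {A, F} is {A, B, C, D, E, F, G}, the whole schema; {A, F} is a candidate key.
Closure of {B, F} is {A, B, C, D, E, F, G}, the whole schema; {B, F} is a candidate key.
No proper subset of any of these is a key, and no other minimal superkey exists.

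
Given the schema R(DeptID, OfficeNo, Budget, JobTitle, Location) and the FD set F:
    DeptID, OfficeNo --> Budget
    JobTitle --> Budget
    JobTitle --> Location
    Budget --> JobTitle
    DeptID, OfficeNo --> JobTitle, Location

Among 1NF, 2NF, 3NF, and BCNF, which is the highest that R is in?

Candidate key: {DeptID, OfficeNo}. Prime attributes: {DeptID, OfficeNo}.
For JobTitle --> Budget we have {JobTitle}⁺ = {Budget, JobTitle, Location}; {JobTitle} is not a superkey, so BCNF fails.
JobTitle --> Budget has non-prime {Budget} on the right and a non-superkey on the left, so 3NF fails.
No proper subset of a key has a non-prime attribute in its closure, so there is no partial dependency; 2NF holds.

2NF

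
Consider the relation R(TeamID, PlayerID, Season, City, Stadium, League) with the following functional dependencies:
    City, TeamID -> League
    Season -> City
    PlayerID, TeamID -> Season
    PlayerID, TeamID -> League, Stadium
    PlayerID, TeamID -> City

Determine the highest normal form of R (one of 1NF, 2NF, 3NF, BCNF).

Candidate key: {PlayerID, TeamID}. Prime attributes: {PlayerID, TeamID}.
For City, TeamID -> League we have {City, TeamID}⁺ = {City, League, TeamID}; {City, TeamID} is not a superkey, so BCNF fails.
City, TeamID -> League determines the non-prime attribute {League} from a non-superkey — 3NF is violated.
No proper subset of a key has a non-prime attribute in its closure, so there is no partial dependency; 2NF holds.

2NF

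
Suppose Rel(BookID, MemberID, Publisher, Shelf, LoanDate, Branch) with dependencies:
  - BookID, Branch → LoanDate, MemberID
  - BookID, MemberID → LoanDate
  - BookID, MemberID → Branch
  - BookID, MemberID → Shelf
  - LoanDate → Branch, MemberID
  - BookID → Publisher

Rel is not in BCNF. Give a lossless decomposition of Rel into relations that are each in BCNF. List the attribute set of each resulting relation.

Candidate keys of the original relation: {BookID, Branch}, {BookID, LoanDate}, {BookID, MemberID}.
Within {BookID, Branch, LoanDate, MemberID, Publisher, Shelf}: {LoanDate}⁺ ∩ {BookID, Branch, LoanDate, MemberID, Publisher, Shelf} = {Branch, LoanDate, MemberID}, not the whole set, so LoanDate → Branch, MemberID violates BCNF; decompose into {Branch, LoanDate, MemberID} and {BookID, LoanDate, Publisher, Shelf}.
{Branch, LoanDate, MemberID}: every determinant is a superkey — BCNF.
Within {BookID, LoanDate, Publisher, Shelf}: {BookID}⁺ ∩ {BookID, LoanDate, Publisher, Shelf} = {BookID, Publisher}, not the whole set, so BookID → Publisher violates BCNF; decompose into {BookID, Publisher} and {BookID, LoanDate, Shelf}.
{BookID, Publisher}: every determinant is a superkey — BCNF.
{BookID, LoanDate, Shelf}: every determinant is a superkey — BCNF.

{BookID, LoanDate, Shelf}; {BookID, Publisher}; {Branch, LoanDate, MemberID}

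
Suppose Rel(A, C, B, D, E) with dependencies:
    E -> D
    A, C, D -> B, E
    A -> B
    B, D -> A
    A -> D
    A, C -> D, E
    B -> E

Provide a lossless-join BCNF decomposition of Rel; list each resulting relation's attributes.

{A, B, E}; {A, C}; {D, E}

Candidate keys of the original relation: {A, C}, {B, C}.
{A, B, C, D, E}: {E} determines {D, E} here but is not a superkey — split on E -> D, giving {D, E} and {A, B, C, E}.
{D, E} has no BCNF violation.
{A, B, C, E}: {A} determines {A, B, E} here but is not a superkey — split on A -> B, E, giving {A, B, E} and {A, C}.
{A, B, E} has no BCNF violation.
{A, C} has no BCNF violation.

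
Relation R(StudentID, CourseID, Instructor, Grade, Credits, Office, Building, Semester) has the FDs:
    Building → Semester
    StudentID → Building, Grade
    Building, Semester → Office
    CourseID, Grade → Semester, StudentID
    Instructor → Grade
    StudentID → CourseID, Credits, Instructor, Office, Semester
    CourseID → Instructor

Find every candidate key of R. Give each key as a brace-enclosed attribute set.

{CourseID}⁺ = {Building, CourseID, Credits, Grade, Instructor, Office, Semester, StudentID}, which is every attribute, so {CourseID} is a candidate key.
{StudentID}⁺ = {Building, CourseID, Credits, Grade, Instructor, Office, Semester, StudentID}, which is every attribute, so {StudentID} is a candidate key.
Any other superkey properly contains one of these, so there are no further candidate keys.

{CourseID}, {StudentID}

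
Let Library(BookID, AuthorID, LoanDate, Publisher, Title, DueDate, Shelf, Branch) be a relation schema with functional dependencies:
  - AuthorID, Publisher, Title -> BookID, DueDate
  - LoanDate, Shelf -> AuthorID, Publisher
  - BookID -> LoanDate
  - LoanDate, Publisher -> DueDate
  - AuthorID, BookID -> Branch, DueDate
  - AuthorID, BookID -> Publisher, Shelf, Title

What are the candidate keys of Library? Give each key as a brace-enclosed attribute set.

{AuthorID, BookID}, {AuthorID, Publisher, Title}, {BookID, Shelf}, {LoanDate, Shelf, Title}

{AuthorID, BookID}⁺ = {AuthorID, BookID, Branch, DueDate, LoanDate, Publisher, Shelf, Title} — all of the relation — so {AuthorID, BookID} is a candidate key.
{BookID, Shelf}⁺ = {AuthorID, BookID, Branch, DueDate, LoanDate, Publisher, Shelf, Title} — all of the relation — so {BookID, Shelf} is a candidate key.
{AuthorID, Publisher, Title}⁺ = {AuthorID, BookID, Branch, DueDate, LoanDate, Publisher, Shelf, Title} — all of the relation — so {AuthorID, Publisher, Title} is a candidate key.
{LoanDate, Shelf, Title}⁺ = {AuthorID, BookID, Branch, DueDate, LoanDate, Publisher, Shelf, Title} — all of the relation — so {LoanDate, Shelf, Title} is a candidate key.
Any other superkey properly contains one of these, so there are no further candidate keys.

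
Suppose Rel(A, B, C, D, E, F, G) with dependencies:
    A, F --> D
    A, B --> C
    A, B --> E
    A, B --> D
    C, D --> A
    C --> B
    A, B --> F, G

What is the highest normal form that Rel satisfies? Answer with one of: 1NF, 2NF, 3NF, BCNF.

3NF

Candidate keys: {A, B}, {A, C}, {C, D}. Prime attributes: {A, B, C, D}.
A, F --> D breaks BCNF: {A, F}⁺ = {A, D, F}, so {A, F} is not a superkey.
Its right-hand attributes {D} are all prime, as are those of every other non-superkey FD — the relation is in 3NF.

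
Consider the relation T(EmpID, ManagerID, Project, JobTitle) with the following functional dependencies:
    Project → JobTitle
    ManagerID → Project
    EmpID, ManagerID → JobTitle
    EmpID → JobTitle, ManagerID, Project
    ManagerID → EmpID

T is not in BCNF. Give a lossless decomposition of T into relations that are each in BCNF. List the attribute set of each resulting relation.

{EmpID, ManagerID, Project}; {JobTitle, Project}

Candidate keys of the original relation: {EmpID}, {ManagerID}.
In {EmpID, JobTitle, ManagerID, Project}, {Project} is not a superkey ({Project}⁺ restricted to this set is {JobTitle, Project}), so split on Project → JobTitle into {JobTitle, Project} and {EmpID, ManagerID, Project}.
{JobTitle, Project}: every determinant is a superkey — BCNF.
{EmpID, ManagerID, Project}: every determinant is a superkey — BCNF.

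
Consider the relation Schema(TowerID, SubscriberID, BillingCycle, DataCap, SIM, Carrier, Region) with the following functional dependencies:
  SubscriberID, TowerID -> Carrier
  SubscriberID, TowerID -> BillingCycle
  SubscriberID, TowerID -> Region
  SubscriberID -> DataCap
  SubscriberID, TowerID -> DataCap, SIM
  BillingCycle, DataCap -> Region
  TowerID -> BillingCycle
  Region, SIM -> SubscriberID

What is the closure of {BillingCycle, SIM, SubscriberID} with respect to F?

{BillingCycle, DataCap, Region, SIM, SubscriberID}

Start with {BillingCycle, SIM, SubscriberID}.
SubscriberID -> DataCap applies; add {DataCap} → now {BillingCycle, DataCap, SIM, SubscriberID}.
BillingCycle, DataCap -> Region applies; add {Region} → now {BillingCycle, DataCap, Region, SIM, SubscriberID}.
No further FD applies.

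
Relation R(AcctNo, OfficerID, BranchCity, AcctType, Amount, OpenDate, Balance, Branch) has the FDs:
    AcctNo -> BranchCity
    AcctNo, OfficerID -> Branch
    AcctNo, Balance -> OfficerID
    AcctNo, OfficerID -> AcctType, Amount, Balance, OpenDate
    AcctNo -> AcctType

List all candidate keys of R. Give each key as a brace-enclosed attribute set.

{AcctNo, Balance}, {AcctNo, OfficerID}

Attributes never on any right-hand side: {AcctNo} — every candidate key must contain it.
Closure of {AcctNo, Balance} is {AcctNo, AcctType, Amount, Balance, Branch, BranchCity, OfficerID, OpenDate}, the whole schema; {AcctNo, Balance} is a candidate key.
Closure of {AcctNo, OfficerID} is {AcctNo, AcctType, Amount, Balance, Branch, BranchCity, OfficerID, OpenDate}, the whole schema; {AcctNo, OfficerID} is a candidate key.
These are minimal and exhaustive — every other superkey contains one of them.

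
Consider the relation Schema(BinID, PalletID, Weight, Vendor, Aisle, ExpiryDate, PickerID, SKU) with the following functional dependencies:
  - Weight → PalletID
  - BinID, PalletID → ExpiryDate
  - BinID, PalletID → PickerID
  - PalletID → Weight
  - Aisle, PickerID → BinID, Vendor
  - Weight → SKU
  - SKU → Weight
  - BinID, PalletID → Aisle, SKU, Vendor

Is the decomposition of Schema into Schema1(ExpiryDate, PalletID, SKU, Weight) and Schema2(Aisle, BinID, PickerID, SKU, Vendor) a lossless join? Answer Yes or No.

The shared attributes are {SKU} and {SKU}⁺ = {PalletID, SKU, Weight}.
Schema1 ⊄ {PalletID, SKU, Weight} and Schema2 ⊄ {PalletID, SKU, Weight}, so the split is lossy.

No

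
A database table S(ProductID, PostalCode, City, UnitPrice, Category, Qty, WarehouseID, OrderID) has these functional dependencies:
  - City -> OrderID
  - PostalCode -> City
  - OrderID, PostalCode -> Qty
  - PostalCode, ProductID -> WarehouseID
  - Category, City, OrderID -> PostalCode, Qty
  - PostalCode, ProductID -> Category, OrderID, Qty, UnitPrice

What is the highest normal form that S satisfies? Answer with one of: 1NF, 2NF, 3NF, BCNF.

1NF

Candidate keys: {Category, City, ProductID}, {PostalCode, ProductID}. Prime attributes: {Category, City, PostalCode, ProductID}.
For City -> OrderID we have {City}⁺ = {City, OrderID}; {City} is not a superkey, so BCNF fails.
City -> OrderID has non-prime {OrderID} on the right and a non-superkey on the left, so 3NF fails.
The proper key subset {PostalCode} of {PostalCode, ProductID} determines non-prime {OrderID, Qty}, so the relation is not even in 2NF.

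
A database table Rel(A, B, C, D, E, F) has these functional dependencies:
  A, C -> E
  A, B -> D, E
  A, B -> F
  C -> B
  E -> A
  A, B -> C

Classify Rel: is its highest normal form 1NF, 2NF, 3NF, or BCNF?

Candidate keys: {A, B}, {A, C}, {B, E}, {C, E}. Prime attributes: {A, B, C, E}.
C -> B breaks BCNF: {C}⁺ = {B, C}, so {C} is not a superkey.
Its right-hand attributes {B} are all prime, as are those of every other non-superkey FD — the relation is in 3NF.

3NF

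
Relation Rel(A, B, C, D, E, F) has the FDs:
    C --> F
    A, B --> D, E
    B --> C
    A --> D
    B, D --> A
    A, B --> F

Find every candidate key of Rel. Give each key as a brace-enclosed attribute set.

{A, B}, {B, D}

Attributes never on any right-hand side: {B} — every candidate key must contain it.
{A, B}⁺ = {A, B, C, D, E, F} — all of the relation — so {A, B} is a candidate key.
{B, D}⁺ = {A, B, C, D, E, F} — all of the relation — so {B, D} is a candidate key.
Any other superkey properly contains one of these, so there are no further candidate keys.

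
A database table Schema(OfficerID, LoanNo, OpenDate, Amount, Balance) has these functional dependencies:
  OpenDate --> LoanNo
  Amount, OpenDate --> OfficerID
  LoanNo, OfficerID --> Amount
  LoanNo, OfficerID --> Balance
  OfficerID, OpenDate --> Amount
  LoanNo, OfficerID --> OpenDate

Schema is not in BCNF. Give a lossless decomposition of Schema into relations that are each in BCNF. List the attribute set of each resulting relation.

Candidate keys of the original relation: {Amount, OpenDate}, {LoanNo, OfficerID}, {OfficerID, OpenDate}.
In {Amount, Balance, LoanNo, OfficerID, OpenDate}, {OpenDate} is not a superkey ({OpenDate}⁺ restricted to this set is {LoanNo, OpenDate}), so split on OpenDate --> LoanNo into {LoanNo, OpenDate} and {Amount, Balance, OfficerID, OpenDate}.
{LoanNo, OpenDate} has no BCNF violation.
{Amount, Balance, OfficerID, OpenDate} has no BCNF violation.

{Amount, Balance, OfficerID, OpenDate}; {LoanNo, OpenDate}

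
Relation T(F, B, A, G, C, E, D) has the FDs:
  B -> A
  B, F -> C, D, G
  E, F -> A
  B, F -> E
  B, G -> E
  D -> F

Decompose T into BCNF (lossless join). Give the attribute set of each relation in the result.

Candidate keys of the original relation: {B, D}, {B, F}.
In {A, B, C, D, E, F, G}, {B} is not a superkey ({B}⁺ restricted to this set is {A, B}), so split on B -> A into {A, B} and {B, C, D, E, F, G}.
{A, B} has no BCNF violation.
In {B, C, D, E, F, G}, {B, G} is not a superkey ({B, G}⁺ restricted to this set is {B, E, G}), so split on B, G -> E into {B, E, G} and {B, C, D, F, G}.
{B, E, G} has no BCNF violation.
In {B, C, D, F, G}, {D} is not a superkey ({D}⁺ restricted to this set is {D, F}), so split on D -> F into {D, F} and {B, C, D, G}.
{D, F} has no BCNF violation.
{B, C, D, G} has no BCNF violation.

{A, B}; {B, C, D, G}; {B, E, G}; {D, F}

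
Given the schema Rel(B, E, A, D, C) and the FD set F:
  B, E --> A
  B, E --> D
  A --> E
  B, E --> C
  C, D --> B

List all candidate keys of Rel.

Closure of {A, B} is {A, B, C, D, E}, the whole schema; {A, B} is a candidate key.
Closure of {B, E} is {A, B, C, D, E}, the whole schema; {B, E} is a candidate key.
Closure of {A, C, D} is {A, B, C, D, E}, the whole schema; {A, C, D} is a candidate key.
Closure of {C, D, E} is {A, B, C, D, E}, the whole schema; {C, D, E} is a candidate key.
These are minimal and exhaustive — every other superkey contains one of them.

{A, B}, {A, C, D}, {B, E}, {C, D, E}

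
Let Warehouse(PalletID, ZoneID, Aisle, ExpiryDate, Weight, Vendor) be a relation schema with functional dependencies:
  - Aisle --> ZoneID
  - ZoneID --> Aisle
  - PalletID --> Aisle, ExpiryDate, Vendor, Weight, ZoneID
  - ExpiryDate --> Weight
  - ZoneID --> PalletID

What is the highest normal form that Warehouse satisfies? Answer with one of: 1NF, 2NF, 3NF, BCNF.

2NF

Candidate keys: {Aisle}, {PalletID}, {ZoneID}. Prime attributes: {Aisle, PalletID, ZoneID}.
ExpiryDate --> Weight: {ExpiryDate}⁺ = {ExpiryDate, Weight}, which is not all of the attributes, so the left side is not a superkey — BCNF is violated.
Because {Weight} is non-prime and the left side of ExpiryDate --> Weight is not a superkey, the relation is not in 3NF.
All keys have size 1, which rules out partial dependencies — 2NF is satisfied.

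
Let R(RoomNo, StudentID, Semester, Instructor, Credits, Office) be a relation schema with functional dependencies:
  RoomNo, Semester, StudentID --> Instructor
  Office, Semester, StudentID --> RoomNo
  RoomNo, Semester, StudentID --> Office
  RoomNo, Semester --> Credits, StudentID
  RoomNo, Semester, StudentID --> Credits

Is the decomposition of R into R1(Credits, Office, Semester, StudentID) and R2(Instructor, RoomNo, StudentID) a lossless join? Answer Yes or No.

No

The shared attributes are {StudentID} and {StudentID}⁺ = {StudentID}.
The closure covers neither R1 nor R2 entirely; the join is not lossless.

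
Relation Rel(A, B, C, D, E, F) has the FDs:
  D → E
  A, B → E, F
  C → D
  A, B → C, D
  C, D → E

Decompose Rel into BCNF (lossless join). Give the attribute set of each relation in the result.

{A, B, C, F}; {C, D}; {D, E}

Candidate key of the original relation: {A, B}.
In {A, B, C, D, E, F}, {D} is not a superkey ({D}⁺ restricted to this set is {D, E}), so split on D → E into {D, E} and {A, B, C, D, F}.
{D, E}: every determinant is a superkey — BCNF.
In {A, B, C, D, F}, {C} is not a superkey ({C}⁺ restricted to this set is {C, D}), so split on C → D into {C, D} and {A, B, C, F}.
{C, D}: every determinant is a superkey — BCNF.
{A, B, C, F}: every determinant is a superkey — BCNF.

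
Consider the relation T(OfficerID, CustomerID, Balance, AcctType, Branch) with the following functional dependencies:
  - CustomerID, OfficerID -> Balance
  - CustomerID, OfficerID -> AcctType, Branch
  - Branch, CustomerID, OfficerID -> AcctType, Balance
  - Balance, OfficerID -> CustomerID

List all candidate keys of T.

{Balance, OfficerID}, {CustomerID, OfficerID}

No FD produces {OfficerID}, so it must be in every candidate key.
{Balance, OfficerID}⁺ = {AcctType, Balance, Branch, CustomerID, OfficerID} — all of the relation — so {Balance, OfficerID} is a candidate key.
{CustomerID, OfficerID}⁺ = {AcctType, Balance, Branch, CustomerID, OfficerID} — all of the relation — so {CustomerID, OfficerID} is a candidate key.
Any other superkey properly contains one of these, so there are no further candidate keys.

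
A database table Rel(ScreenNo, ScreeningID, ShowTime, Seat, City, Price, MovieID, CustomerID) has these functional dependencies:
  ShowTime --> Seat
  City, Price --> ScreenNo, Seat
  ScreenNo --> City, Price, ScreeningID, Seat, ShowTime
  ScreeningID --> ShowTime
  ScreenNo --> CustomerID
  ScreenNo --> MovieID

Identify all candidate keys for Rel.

{City, Price}, {ScreenNo}

{ScreenNo} is a candidate key since {ScreenNo}⁺ = {City, CustomerID, MovieID, Price, ScreenNo, ScreeningID, Seat, ShowTime} covers every attribute.
{City, Price} is a candidate key since {City, Price}⁺ = {City, CustomerID, MovieID, Price, ScreenNo, ScreeningID, Seat, ShowTime} covers every attribute.
These are minimal and exhaustive — every other superkey contains one of them.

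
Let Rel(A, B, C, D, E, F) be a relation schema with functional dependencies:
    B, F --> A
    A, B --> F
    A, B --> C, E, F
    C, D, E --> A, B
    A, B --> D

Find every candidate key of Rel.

{A, B}⁺ = {A, B, C, D, E, F}, which is every attribute, so {A, B} is a candidate key.
{B, F}⁺ = {A, B, C, D, E, F}, which is every attribute, so {B, F} is a candidate key.
{C, D, E}⁺ = {A, B, C, D, E, F}, which is every attribute, so {C, D, E} is a candidate key.
These are minimal and exhaustive — every other superkey contains one of them.

{A, B}, {B, F}, {C, D, E}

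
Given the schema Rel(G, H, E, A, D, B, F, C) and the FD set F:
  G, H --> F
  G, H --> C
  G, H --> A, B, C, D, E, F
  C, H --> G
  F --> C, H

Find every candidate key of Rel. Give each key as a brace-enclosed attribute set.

{F}⁺ = {A, B, C, D, E, F, G, H} — all of the relation — so {F} is a candidate key.
{C, H}⁺ = {A, B, C, D, E, F, G, H} — all of the relation — so {C, H} is a candidate key.
{G, H}⁺ = {A, B, C, D, E, F, G, H} — all of the relation — so {G, H} is a candidate key.
No proper subset of any of these is a key, and no other minimal superkey exists.

{C, H}, {F}, {G, H}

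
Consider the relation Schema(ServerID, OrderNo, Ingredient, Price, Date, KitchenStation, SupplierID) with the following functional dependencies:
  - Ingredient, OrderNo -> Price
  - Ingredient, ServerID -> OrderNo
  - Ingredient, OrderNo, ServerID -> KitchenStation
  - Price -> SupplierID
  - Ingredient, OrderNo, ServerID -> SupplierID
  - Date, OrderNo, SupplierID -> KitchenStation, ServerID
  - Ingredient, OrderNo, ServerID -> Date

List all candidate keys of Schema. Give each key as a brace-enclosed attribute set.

No FD produces {Ingredient}, so it must be in every candidate key.
{Ingredient, ServerID} is a candidate key since {Ingredient, ServerID}⁺ = {Date, Ingredient, KitchenStation, OrderNo, Price, ServerID, SupplierID} covers every attribute.
{Date, Ingredient, OrderNo} is a candidate key since {Date, Ingredient, OrderNo}⁺ = {Date, Ingredient, KitchenStation, OrderNo, Price, ServerID, SupplierID} covers every attribute.
Any other superkey properly contains one of these, so there are no further candidate keys.

{Date, Ingredient, OrderNo}, {Ingredient, ServerID}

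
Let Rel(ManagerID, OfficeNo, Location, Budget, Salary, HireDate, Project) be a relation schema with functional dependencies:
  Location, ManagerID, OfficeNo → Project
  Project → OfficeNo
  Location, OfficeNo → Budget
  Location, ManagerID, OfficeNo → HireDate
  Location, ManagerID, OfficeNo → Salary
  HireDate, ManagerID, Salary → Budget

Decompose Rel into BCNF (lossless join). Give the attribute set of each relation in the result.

{Budget, HireDate, ManagerID, Salary}; {HireDate, Location, ManagerID, Project, Salary}; {OfficeNo, Project}

Candidate keys of the original relation: {Location, ManagerID, OfficeNo}, {Location, ManagerID, Project}.
{Budget, HireDate, Location, ManagerID, OfficeNo, Project, Salary}: {Project} determines {OfficeNo, Project} here but is not a superkey — split on Project → OfficeNo, giving {OfficeNo, Project} and {Budget, HireDate, Location, ManagerID, Project, Salary}.
{OfficeNo, Project}: every determinant is a superkey — BCNF.
{Budget, HireDate, Location, ManagerID, Project, Salary}: {HireDate, ManagerID, Salary} determines {Budget, HireDate, ManagerID, Salary} here but is not a superkey — split on HireDate, ManagerID, Salary → Budget, giving {Budget, HireDate, ManagerID, Salary} and {HireDate, Location, ManagerID, Project, Salary}.
{Budget, HireDate, ManagerID, Salary}: every determinant is a superkey — BCNF.
{HireDate, Location, ManagerID, Project, Salary}: every determinant is a superkey — BCNF.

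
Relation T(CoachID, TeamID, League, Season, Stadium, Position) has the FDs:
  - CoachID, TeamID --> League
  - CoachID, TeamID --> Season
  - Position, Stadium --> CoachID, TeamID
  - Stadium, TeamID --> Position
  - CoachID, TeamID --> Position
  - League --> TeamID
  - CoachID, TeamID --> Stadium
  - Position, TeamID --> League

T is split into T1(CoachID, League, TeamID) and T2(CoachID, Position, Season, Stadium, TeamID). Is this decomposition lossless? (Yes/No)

Yes

Common attributes: {CoachID, TeamID}; their closure is {CoachID, League, Position, Season, Stadium, TeamID}.
Since T1 ⊆ {CoachID, League, Position, Season, Stadium, TeamID}, the intersection is a superkey of T1; the decomposition is lossless.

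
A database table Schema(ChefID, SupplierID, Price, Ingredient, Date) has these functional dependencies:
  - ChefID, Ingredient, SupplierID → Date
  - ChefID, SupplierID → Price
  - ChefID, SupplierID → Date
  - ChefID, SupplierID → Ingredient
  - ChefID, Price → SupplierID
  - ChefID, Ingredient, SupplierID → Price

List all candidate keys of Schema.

Attributes never on any right-hand side: {ChefID} — every candidate key must contain it.
{ChefID, Price} is a candidate key since {ChefID, Price}⁺ = {ChefID, Date, Ingredient, Price, SupplierID} covers every attribute.
{ChefID, SupplierID} is a candidate key since {ChefID, SupplierID}⁺ = {ChefID, Date, Ingredient, Price, SupplierID} covers every attribute.
No proper subset of any of these is a key, and no other minimal superkey exists.

{ChefID, Price}, {ChefID, SupplierID}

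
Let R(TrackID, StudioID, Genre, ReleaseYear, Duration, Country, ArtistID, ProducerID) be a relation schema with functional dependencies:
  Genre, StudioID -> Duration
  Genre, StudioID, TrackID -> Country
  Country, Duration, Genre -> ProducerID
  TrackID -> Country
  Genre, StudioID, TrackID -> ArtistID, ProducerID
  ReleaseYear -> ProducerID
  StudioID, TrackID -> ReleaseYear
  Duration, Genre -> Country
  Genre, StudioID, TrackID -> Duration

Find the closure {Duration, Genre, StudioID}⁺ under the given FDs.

Start with {Duration, Genre, StudioID}.
Duration, Genre -> Country applies; add {Country} → now {Country, Duration, Genre, StudioID}.
Country, Duration, Genre -> ProducerID applies; add {ProducerID} → now {Country, Duration, Genre, ProducerID, StudioID}.
No further FD applies.

{Country, Duration, Genre, ProducerID, StudioID}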